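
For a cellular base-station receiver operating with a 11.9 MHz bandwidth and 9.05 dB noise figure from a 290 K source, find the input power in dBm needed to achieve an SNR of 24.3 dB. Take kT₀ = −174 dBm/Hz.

Sensitivity = −174 + 10 log₁₀(B) + NF + SNR_min
= −174 + 70.76 + 9.05 + 24.3
= −69.89 dBm → −69.9 dBm

−69.9 dBm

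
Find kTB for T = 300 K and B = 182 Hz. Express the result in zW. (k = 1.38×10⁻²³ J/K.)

753 zW

P_n = kTB = 1.38×10⁻²³ × 300 × 1.82×10² = 7.53×10⁻¹⁹ W = 753 zW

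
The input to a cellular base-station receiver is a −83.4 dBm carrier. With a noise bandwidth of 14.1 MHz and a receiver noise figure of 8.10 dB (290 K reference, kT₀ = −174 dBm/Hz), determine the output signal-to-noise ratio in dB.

11.0 dB

Noise floor: N = −174 + 10 log₁₀(B) + NF
10 log₁₀(1.41×10⁷) = 71.49 dB
N = −174 + 71.49 + 8.10 = −94.41 dBm
SNR = P_sig − N = −83.4 − (−94.41) = 11.01 dB → 11.0 dB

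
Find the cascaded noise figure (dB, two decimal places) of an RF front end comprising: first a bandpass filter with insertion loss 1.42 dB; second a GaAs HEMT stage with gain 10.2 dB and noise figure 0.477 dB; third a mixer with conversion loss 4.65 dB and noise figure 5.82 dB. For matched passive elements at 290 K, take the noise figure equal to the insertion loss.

2.84 dB

Convert to linear (a loss of L dB is a gain of −L dB): F_i = 10^(NF_i/10), G_i = 10^(G_i,dB/10)
  Stage 1: F_1 = 10^(1.42/10) = 1.387, G_1 = 10^(−1.42/10) = 0.7211
  Stage 2: F_2 = 10^(0.477/10) = 1.116, G_2 = 10^(10.2/10) = 10.47
  Stage 3: F_3 = 10^(5.82/10) = 3.819, G_3 = 10^(−4.65/10) = 0.3428
Friis cascade:
  F = 1.387 + (1.116 − 1)/0.7211 + (3.819 − 1)/7.551 = 1.921
NF = 10 log₁₀(1.921) = 2.84 dB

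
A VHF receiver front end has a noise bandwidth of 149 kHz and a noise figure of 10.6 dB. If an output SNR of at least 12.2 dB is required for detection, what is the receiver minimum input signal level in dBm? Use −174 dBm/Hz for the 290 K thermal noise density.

Sensitivity = −174 + 10 log₁₀(B) + NF + SNR_min
= −174 + 51.73 + 10.6 + 12.2
= −99.47 dBm → −99.5 dBm

−99.5 dBm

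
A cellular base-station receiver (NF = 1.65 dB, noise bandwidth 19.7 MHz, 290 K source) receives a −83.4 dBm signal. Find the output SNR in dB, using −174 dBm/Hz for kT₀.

Noise floor: N = −174 + 10 log₁₀(B) + NF
10 log₁₀(1.97×10⁷) = 72.94 dB
N = −174 + 72.94 + 1.65 = −99.41 dBm
SNR = P_sig − N = −83.4 − (−99.41) = 16.01 dB → 16.0 dB

16.0 dB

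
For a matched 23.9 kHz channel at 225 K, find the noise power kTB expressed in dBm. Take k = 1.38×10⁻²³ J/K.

P_n = kTB = 1.38×10⁻²³ × 225 × 2.39×10⁴ = 7.42×10⁻¹⁷ W
In dBm: 10 log₁₀(7.42×10⁻¹⁷ / 10⁻³) = −131.3 dBm

−131.3 dBm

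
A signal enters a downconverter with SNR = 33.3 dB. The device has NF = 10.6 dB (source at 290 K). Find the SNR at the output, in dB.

By definition F = SNR_in/SNR_out, so in dB: SNR_out = SNR_in − NF
SNR_out = 33.3 − 10.6 = 22.7 dB

22.7 dB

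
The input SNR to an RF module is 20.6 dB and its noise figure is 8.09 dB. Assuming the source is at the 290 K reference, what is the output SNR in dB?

By definition F = SNR_in/SNR_out, so in dB: SNR_out = SNR_in − NF
SNR_out = 20.6 − 8.09 = 12.51 dB

12.51 dB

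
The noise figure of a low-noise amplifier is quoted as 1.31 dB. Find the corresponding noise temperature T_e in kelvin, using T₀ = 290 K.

102 K

F = 10^(1.31/10) = 1.35207
T_e = (F − 1)·T₀ = (1.35207 − 1) × 290 = 102 K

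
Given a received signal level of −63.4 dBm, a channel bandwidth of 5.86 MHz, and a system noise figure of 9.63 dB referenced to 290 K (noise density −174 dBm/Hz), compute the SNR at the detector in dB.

Noise floor: N = −174 + 10 log₁₀(B) + NF
10 log₁₀(5.86×10⁶) = 67.68 dB
N = −174 + 67.68 + 9.63 = −96.69 dBm
SNR = P_sig − N = −63.4 − (−96.69) = 33.29 dB → 33.3 dB

33.3 dB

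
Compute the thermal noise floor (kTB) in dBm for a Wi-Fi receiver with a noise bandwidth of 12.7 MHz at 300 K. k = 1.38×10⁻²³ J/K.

P_n = kTB = 1.38×10⁻²³ × 300 × 1.27×10⁷ = 5.26×10⁻¹⁴ W
In dBm: 10 log₁₀(5.26×10⁻¹⁴ / 10⁻³) = −102.8 dBm

−102.8 dBm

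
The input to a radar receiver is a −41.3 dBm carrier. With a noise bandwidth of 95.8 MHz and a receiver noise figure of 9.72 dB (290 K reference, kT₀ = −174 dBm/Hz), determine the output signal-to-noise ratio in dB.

Noise floor: N = −174 + 10 log₁₀(B) + NF
10 log₁₀(9.58×10⁷) = 79.81 dB
N = −174 + 79.81 + 9.72 = −84.47 dBm
SNR = P_sig − N = −41.3 − (−84.47) = 43.17 dB → 43.2 dB

43.2 dB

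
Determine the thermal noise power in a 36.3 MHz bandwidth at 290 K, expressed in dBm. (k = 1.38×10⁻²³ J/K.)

P_n = kTB = 1.38×10⁻²³ × 290 × 3.63×10⁷ = 1.45×10⁻¹³ W
In dBm: 10 log₁₀(1.45×10⁻¹³ / 10⁻³) = −98.4 dBm

−98.4 dBm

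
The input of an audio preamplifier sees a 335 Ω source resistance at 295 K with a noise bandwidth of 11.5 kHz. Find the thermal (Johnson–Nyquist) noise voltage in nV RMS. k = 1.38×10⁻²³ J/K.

250 nV

V_n = √(4kTRB)
4kTRB = 4 × 1.38×10⁻²³ × 295 × 3.35×10² × 1.15×10⁴ = 6.27×10⁻¹⁴ V²
V_n = √(6.27×10⁻¹⁴) = 2.50×10⁻⁷ V = 250 nV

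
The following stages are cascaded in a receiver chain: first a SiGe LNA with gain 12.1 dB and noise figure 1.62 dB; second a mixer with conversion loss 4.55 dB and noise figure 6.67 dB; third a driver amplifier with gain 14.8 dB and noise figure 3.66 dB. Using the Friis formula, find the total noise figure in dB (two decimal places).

Convert to linear (a loss of L dB is a gain of −L dB): F_i = 10^(NF_i/10), G_i = 10^(G_i,dB/10)
  Stage 1: F_1 = 10^(1.62/10) = 1.452, G_1 = 10^(12.1/10) = 16.22
  Stage 2: F_2 = 10^(6.67/10) = 4.645, G_2 = 10^(−4.55/10) = 0.3508
  Stage 3: F_3 = 10^(3.66/10) = 2.323, G_3 = 10^(14.8/10) = 30.20
Friis cascade:
  F = 1.452 + (4.645 − 1)/16.22 + (2.323 − 1)/5.689 = 1.909
NF = 10 log₁₀(1.909) = 2.81 dB

2.81 dB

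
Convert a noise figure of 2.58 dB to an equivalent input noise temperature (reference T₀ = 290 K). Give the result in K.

F = 10^(2.58/10) = 1.81134
T_e = (F − 1)·T₀ = (1.81134 − 1) × 290 = 235 K

235 K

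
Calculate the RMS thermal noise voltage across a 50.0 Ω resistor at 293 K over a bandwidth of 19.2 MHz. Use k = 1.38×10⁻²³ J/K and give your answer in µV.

3.94 µV

V_n = √(4kTRB)
4kTRB = 4 × 1.38×10⁻²³ × 293 × 5.00×10¹ × 1.92×10⁷ = 1.55×10⁻¹¹ V²
V_n = √(1.55×10⁻¹¹) = 3.94×10⁻⁶ V = 3.94 µV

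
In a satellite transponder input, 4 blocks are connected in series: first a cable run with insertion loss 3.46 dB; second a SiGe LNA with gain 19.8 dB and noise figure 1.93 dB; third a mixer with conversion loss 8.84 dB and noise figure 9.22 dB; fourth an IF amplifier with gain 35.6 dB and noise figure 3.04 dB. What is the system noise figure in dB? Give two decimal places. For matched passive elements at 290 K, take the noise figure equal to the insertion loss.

5.81 dB

Convert to linear (a loss of L dB is a gain of −L dB): F_i = 10^(NF_i/10), G_i = 10^(G_i,dB/10)
  Stage 1: F_1 = 10^(3.46/10) = 2.218, G_1 = 10^(−3.46/10) = 0.4508
  Stage 2: F_2 = 10^(1.93/10) = 1.560, G_2 = 10^(19.8/10) = 95.50
  Stage 3: F_3 = 10^(9.22/10) = 8.356, G_3 = 10^(−8.84/10) = 0.1306
  Stage 4: F_4 = 10^(3.04/10) = 2.014, G_4 = 10^(35.6/10) = 3631
Friis cascade:
  F = 2.218 + (1.560 − 1)/0.4508 + (8.356 − 1)/43.05 + (2.014 − 1)/5.623 = 3.811
NF = 10 log₁₀(3.811) = 5.81 dB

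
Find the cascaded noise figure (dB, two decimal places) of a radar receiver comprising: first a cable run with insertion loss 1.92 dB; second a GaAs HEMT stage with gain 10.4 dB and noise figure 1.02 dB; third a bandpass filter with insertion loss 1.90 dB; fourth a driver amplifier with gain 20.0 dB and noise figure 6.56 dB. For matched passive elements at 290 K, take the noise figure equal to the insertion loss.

4.50 dB

Convert to linear (a loss of L dB is a gain of −L dB): F_i = 10^(NF_i/10), G_i = 10^(G_i,dB/10)
  Stage 1: F_1 = 10^(1.92/10) = 1.556, G_1 = 10^(−1.92/10) = 0.6427
  Stage 2: F_2 = 10^(1.02/10) = 1.265, G_2 = 10^(10.4/10) = 10.96
  Stage 3: F_3 = 10^(1.90/10) = 1.549, G_3 = 10^(−1.90/10) = 0.6457
  Stage 4: F_4 = 10^(6.56/10) = 4.529, G_4 = 10^(20.0/10) = 100.0
Friis cascade:
  F = 1.556 + (1.265 − 1)/0.6427 + (1.549 − 1)/7.047 + (4.529 − 1)/4.550 = 2.821
NF = 10 log₁₀(2.821) = 4.50 dB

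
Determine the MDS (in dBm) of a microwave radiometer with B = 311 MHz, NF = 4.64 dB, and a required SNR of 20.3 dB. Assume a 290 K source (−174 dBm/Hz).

−64.1 dBm

Sensitivity = −174 + 10 log₁₀(B) + NF + SNR_min
= −174 + 84.93 + 4.64 + 20.3
= −64.13 dBm → −64.1 dBm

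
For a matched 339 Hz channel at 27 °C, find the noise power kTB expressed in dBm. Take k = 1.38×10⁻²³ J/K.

T = 27 °C + 273.15 = 300.15 K
P_n = kTB = 1.38×10⁻²³ × 300.15 × 3.39×10² = 1.40×10⁻¹⁸ W
In dBm: 10 log₁₀(1.40×10⁻¹⁸ / 10⁻³) = −148.5 dBm

−148.5 dBm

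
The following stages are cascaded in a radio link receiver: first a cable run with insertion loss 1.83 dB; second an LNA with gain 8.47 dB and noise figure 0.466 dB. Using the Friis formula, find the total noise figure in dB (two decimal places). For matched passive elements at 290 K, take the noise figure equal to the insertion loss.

Convert to linear (a loss of L dB is a gain of −L dB): F_i = 10^(NF_i/10), G_i = 10^(G_i,dB/10)
  Stage 1: F_1 = 10^(1.83/10) = 1.524, G_1 = 10^(−1.83/10) = 0.6561
  Stage 2: F_2 = 10^(0.466/10) = 1.113, G_2 = 10^(8.47/10) = 7.031
Friis cascade:
  F = 1.524 + (1.113 − 1)/0.6561 = 1.697
NF = 10 log₁₀(1.697) = 2.30 dB

2.30 dB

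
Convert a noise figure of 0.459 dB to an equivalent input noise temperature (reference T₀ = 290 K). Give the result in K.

32.3 K

F = 10^(0.459/10) = 1.11148
T_e = (F − 1)·T₀ = (1.11148 − 1) × 290 = 32.3 K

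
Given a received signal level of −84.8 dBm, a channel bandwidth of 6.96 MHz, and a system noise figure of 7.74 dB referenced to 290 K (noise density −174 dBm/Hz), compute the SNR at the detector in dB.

13.0 dB

Noise floor: N = −174 + 10 log₁₀(B) + NF
10 log₁₀(6.96×10⁶) = 68.43 dB
N = −174 + 68.43 + 7.74 = −97.83 dBm
SNR = P_sig − N = −84.8 − (−97.83) = 13.03 dB → 13.0 dB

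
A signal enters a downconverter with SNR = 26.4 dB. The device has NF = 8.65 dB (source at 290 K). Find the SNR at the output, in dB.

17.75 dB

By definition F = SNR_in/SNR_out, so in dB: SNR_out = SNR_in − NF
SNR_out = 26.4 − 8.65 = 17.75 dB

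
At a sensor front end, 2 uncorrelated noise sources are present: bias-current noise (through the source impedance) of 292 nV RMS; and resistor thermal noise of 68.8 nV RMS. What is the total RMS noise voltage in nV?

Uncorrelated sources add in power (mean-square): V_tot = √(ΣV_i²)
V_tot = √[(2.92×10⁻⁷)² + (6.88×10⁻⁸)²] = 3.00×10⁻⁷ V = 300 nV

300 nV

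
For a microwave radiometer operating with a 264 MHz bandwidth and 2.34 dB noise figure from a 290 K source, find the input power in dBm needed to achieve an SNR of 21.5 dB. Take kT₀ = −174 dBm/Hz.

Sensitivity = −174 + 10 log₁₀(B) + NF + SNR_min
= −174 + 84.22 + 2.34 + 21.5
= −65.94 dBm → −65.9 dBm

−65.9 dBm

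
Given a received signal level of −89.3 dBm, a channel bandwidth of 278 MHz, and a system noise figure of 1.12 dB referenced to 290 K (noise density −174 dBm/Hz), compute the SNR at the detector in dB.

−0.9 dB

Noise floor: N = −174 + 10 log₁₀(B) + NF
10 log₁₀(2.78×10⁸) = 84.44 dB
N = −174 + 84.44 + 1.12 = −88.44 dBm
SNR = P_sig − N = −89.3 − (−88.44) = −0.86 dB → −0.9 dB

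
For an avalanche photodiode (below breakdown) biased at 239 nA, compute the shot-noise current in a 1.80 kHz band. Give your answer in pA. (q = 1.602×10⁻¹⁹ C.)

11.7 pA

I_n = √(2qI·B)
2qI·B = 2 × 1.602×10⁻¹⁹ × 2.39×10⁻⁷ × 1.80×10³ = 1.38×10⁻²² A²
I_n = √(1.38×10⁻²²) = 1.17×10⁻¹¹ A = 11.7 pA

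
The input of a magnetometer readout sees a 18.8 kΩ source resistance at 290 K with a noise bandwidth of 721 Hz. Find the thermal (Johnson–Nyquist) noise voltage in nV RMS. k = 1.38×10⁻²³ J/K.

466 nV

V_n = √(4kTRB)
4kTRB = 4 × 1.38×10⁻²³ × 290 × 1.88×10⁴ × 7.21×10² = 2.17×10⁻¹³ V²
V_n = √(2.17×10⁻¹³) = 4.66×10⁻⁷ V = 466 nV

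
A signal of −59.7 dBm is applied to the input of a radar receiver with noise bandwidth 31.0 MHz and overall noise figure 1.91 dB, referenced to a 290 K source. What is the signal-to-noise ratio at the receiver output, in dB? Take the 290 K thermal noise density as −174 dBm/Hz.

37.5 dB

Noise floor: N = −174 + 10 log₁₀(B) + NF
10 log₁₀(3.10×10⁷) = 74.91 dB
N = −174 + 74.91 + 1.91 = −97.18 dBm
SNR = P_sig − N = −59.7 − (−97.18) = 37.48 dB → 37.5 dB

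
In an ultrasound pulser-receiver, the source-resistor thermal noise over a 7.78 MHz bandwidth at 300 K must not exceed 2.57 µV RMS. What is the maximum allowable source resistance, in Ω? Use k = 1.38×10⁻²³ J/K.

51.3 Ω

Johnson–Nyquist: V_n = √(4kTRB) ⇒ R = V_n² / (4kTB)
4kTB = 4 × 1.38×10⁻²³ × 300 × 7.78×10⁶ = 1.29×10⁻¹³
R = (2.57×10⁻⁶)² / 1.29×10⁻¹³ = 5.13×10¹ Ω = 51.3 Ω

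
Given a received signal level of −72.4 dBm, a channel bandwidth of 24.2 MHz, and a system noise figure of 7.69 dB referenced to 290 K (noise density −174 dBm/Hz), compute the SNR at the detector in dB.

20.1 dB

Noise floor: N = −174 + 10 log₁₀(B) + NF
10 log₁₀(2.42×10⁷) = 73.84 dB
N = −174 + 73.84 + 7.69 = −92.47 dBm
SNR = P_sig − N = −72.4 − (−92.47) = 20.07 dB → 20.1 dB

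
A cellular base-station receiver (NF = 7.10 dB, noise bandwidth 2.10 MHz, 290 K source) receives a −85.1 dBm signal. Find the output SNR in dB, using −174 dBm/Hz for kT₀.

Noise floor: N = −174 + 10 log₁₀(B) + NF
10 log₁₀(2.10×10⁶) = 63.22 dB
N = −174 + 63.22 + 7.10 = −103.68 dBm
SNR = P_sig − N = −85.1 − (−103.68) = 18.58 dB → 18.6 dB

18.6 dB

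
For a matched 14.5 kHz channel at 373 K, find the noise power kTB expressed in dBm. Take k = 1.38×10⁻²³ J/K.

P_n = kTB = 1.38×10⁻²³ × 373 × 1.45×10⁴ = 7.46×10⁻¹⁷ W
In dBm: 10 log₁₀(7.46×10⁻¹⁷ / 10⁻³) = −131.3 dBm

−131.3 dBm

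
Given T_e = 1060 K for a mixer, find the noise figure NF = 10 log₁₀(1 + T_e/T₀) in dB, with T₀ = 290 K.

F = 1 + T_e/T₀ = 1 + 1060/290 = 4.65517
NF = 10 log₁₀(4.65517) = 6.68 dB

6.68 dB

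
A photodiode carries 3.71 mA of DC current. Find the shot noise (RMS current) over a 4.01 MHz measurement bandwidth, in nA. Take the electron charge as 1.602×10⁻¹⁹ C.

69.0 nA

I_n = √(2qI·B)
2qI·B = 2 × 1.602×10⁻¹⁹ × 3.71×10⁻³ × 4.01×10⁶ = 4.77×10⁻¹⁵ A²
I_n = √(4.77×10⁻¹⁵) = 6.90×10⁻⁸ A = 69.0 nA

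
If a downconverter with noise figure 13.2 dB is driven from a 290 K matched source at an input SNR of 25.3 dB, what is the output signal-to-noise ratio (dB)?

By definition F = SNR_in/SNR_out, so in dB: SNR_out = SNR_in − NF
SNR_out = 25.3 − 13.2 = 12.1 dB

12.1 dB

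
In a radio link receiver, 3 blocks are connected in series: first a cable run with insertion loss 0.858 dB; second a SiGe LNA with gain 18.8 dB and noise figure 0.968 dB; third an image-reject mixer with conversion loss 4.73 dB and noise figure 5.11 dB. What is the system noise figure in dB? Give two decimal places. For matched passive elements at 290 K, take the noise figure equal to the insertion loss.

Convert to linear (a loss of L dB is a gain of −L dB): F_i = 10^(NF_i/10), G_i = 10^(G_i,dB/10)
  Stage 1: F_1 = 10^(0.858/10) = 1.218, G_1 = 10^(−0.858/10) = 0.8207
  Stage 2: F_2 = 10^(0.968/10) = 1.250, G_2 = 10^(18.8/10) = 75.86
  Stage 3: F_3 = 10^(5.11/10) = 3.243, G_3 = 10^(−4.73/10) = 0.3365
Friis cascade:
  F = 1.218 + (1.250 − 1)/0.8207 + (3.243 − 1)/62.26 = 1.559
NF = 10 log₁₀(1.559) = 1.93 dB

1.93 dB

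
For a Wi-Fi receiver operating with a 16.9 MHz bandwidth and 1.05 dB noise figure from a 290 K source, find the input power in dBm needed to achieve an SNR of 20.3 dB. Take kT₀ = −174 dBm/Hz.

Sensitivity = −174 + 10 log₁₀(B) + NF + SNR_min
= −174 + 72.28 + 1.05 + 20.3
= −80.37 dBm → −80.4 dBm

−80.4 dBm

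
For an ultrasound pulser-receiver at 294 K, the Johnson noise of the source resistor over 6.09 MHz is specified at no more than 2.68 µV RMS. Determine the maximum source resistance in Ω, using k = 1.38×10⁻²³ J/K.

Johnson–Nyquist: V_n = √(4kTRB) ⇒ R = V_n² / (4kTB)
4kTB = 4 × 1.38×10⁻²³ × 294 × 6.09×10⁶ = 9.88×10⁻¹⁴
R = (2.68×10⁻⁶)² / 9.88×10⁻¹⁴ = 7.27×10¹ Ω = 72.7 Ω

72.7 Ω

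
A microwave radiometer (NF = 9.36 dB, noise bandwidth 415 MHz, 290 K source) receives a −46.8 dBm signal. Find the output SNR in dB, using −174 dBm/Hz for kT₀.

Noise floor: N = −174 + 10 log₁₀(B) + NF
10 log₁₀(4.15×10⁸) = 86.18 dB
N = −174 + 86.18 + 9.36 = −78.46 dBm
SNR = P_sig − N = −46.8 − (−78.46) = 31.66 dB → 31.7 dB

31.7 dB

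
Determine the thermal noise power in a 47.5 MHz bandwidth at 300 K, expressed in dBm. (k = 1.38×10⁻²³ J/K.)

−97.1 dBm

P_n = kTB = 1.38×10⁻²³ × 300 × 4.75×10⁷ = 1.97×10⁻¹³ W
In dBm: 10 log₁₀(1.97×10⁻¹³ / 10⁻³) = −97.1 dBm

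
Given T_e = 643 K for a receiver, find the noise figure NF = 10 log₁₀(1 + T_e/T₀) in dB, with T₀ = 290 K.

F = 1 + T_e/T₀ = 1 + 643/290 = 3.21724
NF = 10 log₁₀(3.21724) = 5.07 dB

5.07 dB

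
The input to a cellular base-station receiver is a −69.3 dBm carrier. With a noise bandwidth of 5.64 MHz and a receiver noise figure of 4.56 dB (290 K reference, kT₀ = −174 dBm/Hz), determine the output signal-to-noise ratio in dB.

32.6 dB

Noise floor: N = −174 + 10 log₁₀(B) + NF
10 log₁₀(5.64×10⁶) = 67.51 dB
N = −174 + 67.51 + 4.56 = −101.93 dBm
SNR = P_sig − N = −69.3 − (−101.93) = 32.63 dB → 32.6 dB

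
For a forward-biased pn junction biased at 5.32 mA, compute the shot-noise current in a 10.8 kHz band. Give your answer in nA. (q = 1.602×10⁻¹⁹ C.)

I_n = √(2qI·B)
2qI·B = 2 × 1.602×10⁻¹⁹ × 5.32×10⁻³ × 1.08×10⁴ = 1.84×10⁻¹⁷ A²
I_n = √(1.84×10⁻¹⁷) = 4.29×10⁻⁹ A = 4.29 nA

4.29 nA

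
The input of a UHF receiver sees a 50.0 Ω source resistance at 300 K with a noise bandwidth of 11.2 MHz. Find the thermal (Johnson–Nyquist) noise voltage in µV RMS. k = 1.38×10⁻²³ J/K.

3.05 µV

V_n = √(4kTRB)
4kTRB = 4 × 1.38×10⁻²³ × 300 × 5.00×10¹ × 1.12×10⁷ = 9.27×10⁻¹² V²
V_n = √(9.27×10⁻¹²) = 3.05×10⁻⁶ V = 3.05 µV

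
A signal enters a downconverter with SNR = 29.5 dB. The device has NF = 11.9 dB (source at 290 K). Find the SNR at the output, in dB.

By definition F = SNR_in/SNR_out, so in dB: SNR_out = SNR_in − NF
SNR_out = 29.5 − 11.9 = 17.6 dB

17.6 dB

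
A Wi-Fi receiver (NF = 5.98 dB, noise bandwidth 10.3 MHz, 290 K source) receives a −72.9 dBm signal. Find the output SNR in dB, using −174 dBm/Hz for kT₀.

25.0 dB

Noise floor: N = −174 + 10 log₁₀(B) + NF
10 log₁₀(1.03×10⁷) = 70.13 dB
N = −174 + 70.13 + 5.98 = −97.89 dBm
SNR = P_sig − N = −72.9 − (−97.89) = 24.99 dB → 25.0 dB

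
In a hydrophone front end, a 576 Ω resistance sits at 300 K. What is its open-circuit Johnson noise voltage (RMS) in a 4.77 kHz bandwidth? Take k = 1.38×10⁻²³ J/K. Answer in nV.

V_n = √(4kTRB)
4kTRB = 4 × 1.38×10⁻²³ × 300 × 5.76×10² × 4.77×10³ = 4.55×10⁻¹⁴ V²
V_n = √(4.55×10⁻¹⁴) = 2.13×10⁻⁷ V = 213 nV

213 nV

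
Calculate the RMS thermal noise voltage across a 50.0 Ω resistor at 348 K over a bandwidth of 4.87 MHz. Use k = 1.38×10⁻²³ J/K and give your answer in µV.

V_n = √(4kTRB)
4kTRB = 4 × 1.38×10⁻²³ × 348 × 5.00×10¹ × 4.87×10⁶ = 4.68×10⁻¹² V²
V_n = √(4.68×10⁻¹²) = 2.16×10⁻⁶ V = 2.16 µV

2.16 µV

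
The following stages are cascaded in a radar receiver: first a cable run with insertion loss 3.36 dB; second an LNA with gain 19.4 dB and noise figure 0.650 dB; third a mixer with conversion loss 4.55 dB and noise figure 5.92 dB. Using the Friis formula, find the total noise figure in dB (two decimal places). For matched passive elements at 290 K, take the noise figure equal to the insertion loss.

4.13 dB

Convert to linear (a loss of L dB is a gain of −L dB): F_i = 10^(NF_i/10), G_i = 10^(G_i,dB/10)
  Stage 1: F_1 = 10^(3.36/10) = 2.168, G_1 = 10^(−3.36/10) = 0.4613
  Stage 2: F_2 = 10^(0.650/10) = 1.161, G_2 = 10^(19.4/10) = 87.10
  Stage 3: F_3 = 10^(5.92/10) = 3.908, G_3 = 10^(−4.55/10) = 0.3508
Friis cascade:
  F = 2.168 + (1.161 − 1)/0.4613 + (3.908 − 1)/40.18 = 2.590
NF = 10 log₁₀(2.590) = 4.13 dB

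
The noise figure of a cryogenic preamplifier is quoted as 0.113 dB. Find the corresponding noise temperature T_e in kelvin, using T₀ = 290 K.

F = 10^(0.113/10) = 1.02636
T_e = (F − 1)·T₀ = (1.02636 − 1) × 290 = 7.64 K

7.64 K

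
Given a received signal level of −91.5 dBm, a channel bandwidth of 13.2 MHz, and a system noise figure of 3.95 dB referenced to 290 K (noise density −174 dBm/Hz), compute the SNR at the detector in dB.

Noise floor: N = −174 + 10 log₁₀(B) + NF
10 log₁₀(1.32×10⁷) = 71.21 dB
N = −174 + 71.21 + 3.95 = −98.84 dBm
SNR = P_sig − N = −91.5 − (−98.84) = 7.34 dB → 7.3 dB

7.3 dB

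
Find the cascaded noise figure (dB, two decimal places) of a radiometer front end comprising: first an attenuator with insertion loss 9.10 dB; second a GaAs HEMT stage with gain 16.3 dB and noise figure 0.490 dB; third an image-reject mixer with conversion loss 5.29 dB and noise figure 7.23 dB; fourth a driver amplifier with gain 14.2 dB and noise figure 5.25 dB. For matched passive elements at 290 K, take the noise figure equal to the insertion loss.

Convert to linear (a loss of L dB is a gain of −L dB): F_i = 10^(NF_i/10), G_i = 10^(G_i,dB/10)
  Stage 1: F_1 = 10^(9.10/10) = 8.128, G_1 = 10^(−9.10/10) = 0.1230
  Stage 2: F_2 = 10^(0.490/10) = 1.119, G_2 = 10^(16.3/10) = 42.66
  Stage 3: F_3 = 10^(7.23/10) = 5.284, G_3 = 10^(−5.29/10) = 0.2958
  Stage 4: F_4 = 10^(5.25/10) = 3.350, G_4 = 10^(14.2/10) = 26.30
Friis cascade:
  F = 8.128 + (1.119 − 1)/0.1230 + (5.284 − 1)/5.248 + (3.350 − 1)/1.552 = 11.43
NF = 10 log₁₀(11.43) = 10.58 dB

10.58 dB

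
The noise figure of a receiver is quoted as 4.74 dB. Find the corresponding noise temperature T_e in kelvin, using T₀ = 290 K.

574 K

F = 10^(4.74/10) = 2.97852
T_e = (F − 1)·T₀ = (2.97852 − 1) × 290 = 574 K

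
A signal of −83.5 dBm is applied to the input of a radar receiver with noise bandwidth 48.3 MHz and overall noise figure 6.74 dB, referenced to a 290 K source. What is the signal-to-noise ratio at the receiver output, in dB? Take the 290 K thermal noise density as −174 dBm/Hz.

Noise floor: N = −174 + 10 log₁₀(B) + NF
10 log₁₀(4.83×10⁷) = 76.84 dB
N = −174 + 76.84 + 6.74 = −90.42 dBm
SNR = P_sig − N = −83.5 − (−90.42) = 6.92 dB → 6.9 dB

6.9 dB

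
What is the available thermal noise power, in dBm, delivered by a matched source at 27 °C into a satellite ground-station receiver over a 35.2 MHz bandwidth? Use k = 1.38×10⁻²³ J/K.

T = 27 °C + 273.15 = 300.15 K
P_n = kTB = 1.38×10⁻²³ × 300.15 × 3.52×10⁷ = 1.46×10⁻¹³ W
In dBm: 10 log₁₀(1.46×10⁻¹³ / 10⁻³) = −98.4 dBm

−98.4 dBm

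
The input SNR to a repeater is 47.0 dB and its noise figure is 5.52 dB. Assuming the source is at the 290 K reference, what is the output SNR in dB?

41.48 dB

By definition F = SNR_in/SNR_out, so in dB: SNR_out = SNR_in − NF
SNR_out = 47.0 − 5.52 = 41.48 dB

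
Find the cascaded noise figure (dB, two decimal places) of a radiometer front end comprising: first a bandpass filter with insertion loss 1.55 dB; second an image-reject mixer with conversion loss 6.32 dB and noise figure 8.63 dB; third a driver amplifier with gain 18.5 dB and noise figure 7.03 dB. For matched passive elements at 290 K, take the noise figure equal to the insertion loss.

15.47 dB

Convert to linear (a loss of L dB is a gain of −L dB): F_i = 10^(NF_i/10), G_i = 10^(G_i,dB/10)
  Stage 1: F_1 = 10^(1.55/10) = 1.429, G_1 = 10^(−1.55/10) = 0.6998
  Stage 2: F_2 = 10^(8.63/10) = 7.295, G_2 = 10^(−6.32/10) = 0.2333
  Stage 3: F_3 = 10^(7.03/10) = 5.047, G_3 = 10^(18.5/10) = 70.79
Friis cascade:
  F = 1.429 + (7.295 − 1)/0.6998 + (5.047 − 1)/0.1633 = 35.20
NF = 10 log₁₀(35.20) = 15.47 dB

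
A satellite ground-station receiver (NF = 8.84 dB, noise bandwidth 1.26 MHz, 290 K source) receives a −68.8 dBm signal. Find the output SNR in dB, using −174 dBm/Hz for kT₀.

35.4 dB

Noise floor: N = −174 + 10 log₁₀(B) + NF
10 log₁₀(1.26×10⁶) = 61 dB
N = −174 + 61 + 8.84 = −104.16 dBm
SNR = P_sig − N = −68.8 − (−104.16) = 35.36 dB → 35.4 dB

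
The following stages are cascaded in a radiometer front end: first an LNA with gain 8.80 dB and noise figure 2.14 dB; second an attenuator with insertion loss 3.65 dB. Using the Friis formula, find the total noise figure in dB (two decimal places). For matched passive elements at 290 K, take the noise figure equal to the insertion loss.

Convert to linear (a loss of L dB is a gain of −L dB): F_i = 10^(NF_i/10), G_i = 10^(G_i,dB/10)
  Stage 1: F_1 = 10^(2.14/10) = 1.637, G_1 = 10^(8.80/10) = 7.586
  Stage 2: F_2 = 10^(3.65/10) = 2.317, G_2 = 10^(−3.65/10) = 0.4315
Friis cascade:
  F = 1.637 + (2.317 − 1)/7.586 = 1.810
NF = 10 log₁₀(1.810) = 2.58 dB

2.58 dB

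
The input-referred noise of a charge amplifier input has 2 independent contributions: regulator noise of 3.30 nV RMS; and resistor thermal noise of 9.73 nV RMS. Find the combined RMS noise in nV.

10.3 nV

Uncorrelated sources add in power (mean-square): V_tot = √(ΣV_i²)
V_tot = √[(3.30×10⁻⁹)² + (9.73×10⁻⁹)²] = 1.03×10⁻⁸ V = 10.3 nV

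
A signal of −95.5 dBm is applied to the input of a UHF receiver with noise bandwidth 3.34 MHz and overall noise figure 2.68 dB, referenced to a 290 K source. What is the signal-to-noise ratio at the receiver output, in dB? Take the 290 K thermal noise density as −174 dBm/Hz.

10.6 dB

Noise floor: N = −174 + 10 log₁₀(B) + NF
10 log₁₀(3.34×10⁶) = 65.24 dB
N = −174 + 65.24 + 2.68 = −106.08 dBm
SNR = P_sig − N = −95.5 − (−106.08) = 10.58 dB → 10.6 dB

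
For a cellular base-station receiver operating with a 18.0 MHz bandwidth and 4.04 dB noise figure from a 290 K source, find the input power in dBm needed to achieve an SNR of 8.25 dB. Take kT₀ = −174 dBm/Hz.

Sensitivity = −174 + 10 log₁₀(B) + NF + SNR_min
= −174 + 72.55 + 4.04 + 8.25
= −89.16 dBm → −89.2 dBm

−89.2 dBm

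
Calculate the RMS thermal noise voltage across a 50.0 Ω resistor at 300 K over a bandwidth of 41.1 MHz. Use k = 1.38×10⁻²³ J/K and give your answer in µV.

V_n = √(4kTRB)
4kTRB = 4 × 1.38×10⁻²³ × 300 × 5.00×10¹ × 4.11×10⁷ = 3.40×10⁻¹¹ V²
V_n = √(3.40×10⁻¹¹) = 5.83×10⁻⁶ V = 5.83 µV

5.83 µV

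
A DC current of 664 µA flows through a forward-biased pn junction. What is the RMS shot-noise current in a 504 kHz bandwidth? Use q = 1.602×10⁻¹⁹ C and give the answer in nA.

I_n = √(2qI·B)
2qI·B = 2 × 1.602×10⁻¹⁹ × 6.64×10⁻⁴ × 5.04×10⁵ = 1.07×10⁻¹⁶ A²
I_n = √(1.07×10⁻¹⁶) = 1.04×10⁻⁸ A = 10.4 nA

10.4 nA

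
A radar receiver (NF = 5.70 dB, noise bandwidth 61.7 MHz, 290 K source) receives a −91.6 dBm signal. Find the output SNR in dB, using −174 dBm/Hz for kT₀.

Noise floor: N = −174 + 10 log₁₀(B) + NF
10 log₁₀(6.17×10⁷) = 77.9 dB
N = −174 + 77.9 + 5.70 = −90.40 dBm
SNR = P_sig − N = −91.6 − (−90.40) = −1.20 dB → −1.2 dB

−1.2 dB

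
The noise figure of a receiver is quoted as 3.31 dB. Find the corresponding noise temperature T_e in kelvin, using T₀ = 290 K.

331 K

F = 10^(3.31/10) = 2.14289
T_e = (F − 1)·T₀ = (2.14289 − 1) × 290 = 331 K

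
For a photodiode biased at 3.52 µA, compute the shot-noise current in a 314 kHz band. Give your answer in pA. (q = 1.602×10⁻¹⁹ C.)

I_n = √(2qI·B)
2qI·B = 2 × 1.602×10⁻¹⁹ × 3.52×10⁻⁶ × 3.14×10⁵ = 3.54×10⁻¹⁹ A²
I_n = √(3.54×10⁻¹⁹) = 5.95×10⁻¹⁰ A = 595 pA

595 pA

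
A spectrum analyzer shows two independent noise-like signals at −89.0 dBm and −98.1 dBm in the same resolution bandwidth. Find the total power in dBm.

−88.5 dBm

Convert to linear, add, convert back:
P₁ = 1.26×10⁻¹² W, P₂ = 1.55×10⁻¹³ W
P_tot = 1.41×10⁻¹² W → 10 log₁₀(P_tot / 10⁻³) = −88.5 dBm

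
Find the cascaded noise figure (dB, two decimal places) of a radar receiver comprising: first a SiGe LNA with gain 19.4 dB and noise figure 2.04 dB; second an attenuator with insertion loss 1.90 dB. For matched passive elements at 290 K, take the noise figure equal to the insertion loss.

2.06 dB

Convert to linear (a loss of L dB is a gain of −L dB): F_i = 10^(NF_i/10), G_i = 10^(G_i,dB/10)
  Stage 1: F_1 = 10^(2.04/10) = 1.600, G_1 = 10^(19.4/10) = 87.10
  Stage 2: F_2 = 10^(1.90/10) = 1.549, G_2 = 10^(−1.90/10) = 0.6457
Friis cascade:
  F = 1.600 + (1.549 − 1)/87.10 = 1.606
NF = 10 log₁₀(1.606) = 2.06 dB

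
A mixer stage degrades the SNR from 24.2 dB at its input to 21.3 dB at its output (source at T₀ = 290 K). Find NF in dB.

2.9 dB

NF (dB) = SNR_in(dB) − SNR_out(dB) when the source is at T₀
NF = 24.2 − 21.3 = 2.9 dB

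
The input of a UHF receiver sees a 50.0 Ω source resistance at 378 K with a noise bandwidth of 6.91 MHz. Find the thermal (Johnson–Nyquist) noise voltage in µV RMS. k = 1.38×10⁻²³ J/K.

2.68 µV

V_n = √(4kTRB)
4kTRB = 4 × 1.38×10⁻²³ × 378 × 5.00×10¹ × 6.91×10⁶ = 7.21×10⁻¹² V²
V_n = √(7.21×10⁻¹²) = 2.68×10⁻⁶ V = 2.68 µV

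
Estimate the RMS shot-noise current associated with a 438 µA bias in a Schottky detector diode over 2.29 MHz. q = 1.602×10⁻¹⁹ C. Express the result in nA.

I_n = √(2qI·B)
2qI·B = 2 × 1.602×10⁻¹⁹ × 4.38×10⁻⁴ × 2.29×10⁶ = 3.21×10⁻¹⁶ A²
I_n = √(3.21×10⁻¹⁶) = 1.79×10⁻⁸ A = 17.9 nA

17.9 nA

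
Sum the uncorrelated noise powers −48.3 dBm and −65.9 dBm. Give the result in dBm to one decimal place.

Convert to linear, add, convert back:
P₁ = 1.48×10⁻⁸ W, P₂ = 2.57×10⁻¹⁰ W
P_tot = 1.50×10⁻⁸ W → 10 log₁₀(P_tot / 10⁻³) = −48.2 dBm

−48.2 dBm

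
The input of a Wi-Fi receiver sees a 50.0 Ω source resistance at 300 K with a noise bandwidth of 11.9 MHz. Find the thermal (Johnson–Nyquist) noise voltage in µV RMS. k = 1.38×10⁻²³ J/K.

V_n = √(4kTRB)
4kTRB = 4 × 1.38×10⁻²³ × 300 × 5.00×10¹ × 1.19×10⁷ = 9.85×10⁻¹² V²
V_n = √(9.85×10⁻¹²) = 3.14×10⁻⁶ V = 3.14 µV

3.14 µV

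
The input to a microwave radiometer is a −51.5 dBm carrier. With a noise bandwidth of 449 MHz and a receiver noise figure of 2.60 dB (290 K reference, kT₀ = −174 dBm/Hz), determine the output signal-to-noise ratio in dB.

33.4 dB

Noise floor: N = −174 + 10 log₁₀(B) + NF
10 log₁₀(4.49×10⁸) = 86.52 dB
N = −174 + 86.52 + 2.60 = −84.88 dBm
SNR = P_sig − N = −51.5 − (−84.88) = 33.38 dB → 33.4 dB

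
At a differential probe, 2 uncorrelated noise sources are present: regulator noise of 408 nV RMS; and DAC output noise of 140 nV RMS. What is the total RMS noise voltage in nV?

431 nV

Uncorrelated sources add in power (mean-square): V_tot = √(ΣV_i²)
V_tot = √[(4.08×10⁻⁷)² + (1.40×10⁻⁷)²] = 4.31×10⁻⁷ V = 431 nV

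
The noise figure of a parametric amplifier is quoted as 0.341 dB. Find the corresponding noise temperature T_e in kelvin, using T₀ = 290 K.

F = 10^(0.341/10) = 1.08168
T_e = (F − 1)·T₀ = (1.08168 − 1) × 290 = 23.7 K

23.7 K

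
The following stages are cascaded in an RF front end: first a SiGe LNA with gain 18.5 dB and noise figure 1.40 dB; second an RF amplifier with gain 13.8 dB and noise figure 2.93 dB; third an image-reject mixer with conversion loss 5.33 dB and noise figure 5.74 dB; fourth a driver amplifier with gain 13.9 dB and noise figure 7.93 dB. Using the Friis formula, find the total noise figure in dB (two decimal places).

Convert to linear (a loss of L dB is a gain of −L dB): F_i = 10^(NF_i/10), G_i = 10^(G_i,dB/10)
  Stage 1: F_1 = 10^(1.40/10) = 1.380, G_1 = 10^(18.5/10) = 70.79
  Stage 2: F_2 = 10^(2.93/10) = 1.963, G_2 = 10^(13.8/10) = 23.99
  Stage 3: F_3 = 10^(5.74/10) = 3.750, G_3 = 10^(−5.33/10) = 0.2931
  Stage 4: F_4 = 10^(7.93/10) = 6.209, G_4 = 10^(13.9/10) = 24.55
Friis cascade:
  F = 1.380 + (1.963 − 1)/70.79 + (3.750 − 1)/1698 + (6.209 − 1)/497.7 = 1.406
NF = 10 log₁₀(1.406) = 1.48 dB

1.48 dB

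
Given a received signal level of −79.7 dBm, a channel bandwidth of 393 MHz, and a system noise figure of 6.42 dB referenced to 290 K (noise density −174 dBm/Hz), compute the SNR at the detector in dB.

Noise floor: N = −174 + 10 log₁₀(B) + NF
10 log₁₀(3.93×10⁸) = 85.94 dB
N = −174 + 85.94 + 6.42 = −81.64 dBm
SNR = P_sig − N = −79.7 − (−81.64) = 1.94 dB → 1.9 dB

1.9 dB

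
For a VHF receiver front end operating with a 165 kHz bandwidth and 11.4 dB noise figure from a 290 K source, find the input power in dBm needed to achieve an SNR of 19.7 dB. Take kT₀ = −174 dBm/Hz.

−90.7 dBm

Sensitivity = −174 + 10 log₁₀(B) + NF + SNR_min
= −174 + 52.17 + 11.4 + 19.7
= −90.73 dBm → −90.7 dBm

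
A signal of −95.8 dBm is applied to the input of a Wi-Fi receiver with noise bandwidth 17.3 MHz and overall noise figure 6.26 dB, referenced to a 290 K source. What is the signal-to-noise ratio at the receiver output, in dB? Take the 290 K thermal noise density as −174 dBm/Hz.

Noise floor: N = −174 + 10 log₁₀(B) + NF
10 log₁₀(1.73×10⁷) = 72.38 dB
N = −174 + 72.38 + 6.26 = −95.36 dBm
SNR = P_sig − N = −95.8 − (−95.36) = −0.44 dB → −0.4 dB

−0.4 dB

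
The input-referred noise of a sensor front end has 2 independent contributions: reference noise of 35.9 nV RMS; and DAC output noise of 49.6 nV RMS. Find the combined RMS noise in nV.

61.2 nV

Uncorrelated sources add in power (mean-square): V_tot = √(ΣV_i²)
V_tot = √[(3.59×10⁻⁸)² + (4.96×10⁻⁸)²] = 6.12×10⁻⁸ V = 61.2 nV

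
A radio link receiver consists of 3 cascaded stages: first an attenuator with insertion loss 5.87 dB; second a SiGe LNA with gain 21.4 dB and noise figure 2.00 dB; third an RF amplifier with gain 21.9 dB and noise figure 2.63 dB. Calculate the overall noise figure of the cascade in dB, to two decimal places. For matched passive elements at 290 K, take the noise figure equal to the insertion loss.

Convert to linear (a loss of L dB is a gain of −L dB): F_i = 10^(NF_i/10), G_i = 10^(G_i,dB/10)
  Stage 1: F_1 = 10^(5.87/10) = 3.864, G_1 = 10^(−5.87/10) = 0.2588
  Stage 2: F_2 = 10^(2.00/10) = 1.585, G_2 = 10^(21.4/10) = 138.0
  Stage 3: F_3 = 10^(2.63/10) = 1.832, G_3 = 10^(21.9/10) = 154.9
Friis cascade:
  F = 3.864 + (1.585 − 1)/0.2588 + (1.832 − 1)/35.73 = 6.147
NF = 10 log₁₀(6.147) = 7.89 dB

7.89 dB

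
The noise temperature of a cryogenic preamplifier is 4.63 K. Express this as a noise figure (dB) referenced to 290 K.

F = 1 + T_e/T₀ = 1 + 4.63/290 = 1.01597
NF = 10 log₁₀(1.01597) = 0.069 dB

0.069 dB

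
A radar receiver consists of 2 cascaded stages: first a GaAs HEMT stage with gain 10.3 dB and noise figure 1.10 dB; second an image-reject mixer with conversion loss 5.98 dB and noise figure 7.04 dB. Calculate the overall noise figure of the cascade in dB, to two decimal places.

Convert to linear (a loss of L dB is a gain of −L dB): F_i = 10^(NF_i/10), G_i = 10^(G_i,dB/10)
  Stage 1: F_1 = 10^(1.10/10) = 1.288, G_1 = 10^(10.3/10) = 10.72
  Stage 2: F_2 = 10^(7.04/10) = 5.058, G_2 = 10^(−5.98/10) = 0.2523
Friis cascade:
  F = 1.288 + (5.058 − 1)/10.72 = 1.667
NF = 10 log₁₀(1.667) = 2.22 dB

2.22 dB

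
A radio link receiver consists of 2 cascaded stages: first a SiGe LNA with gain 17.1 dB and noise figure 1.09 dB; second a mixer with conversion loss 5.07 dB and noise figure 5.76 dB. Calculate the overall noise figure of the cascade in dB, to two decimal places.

1.27 dB

Convert to linear (a loss of L dB is a gain of −L dB): F_i = 10^(NF_i/10), G_i = 10^(G_i,dB/10)
  Stage 1: F_1 = 10^(1.09/10) = 1.285, G_1 = 10^(17.1/10) = 51.29
  Stage 2: F_2 = 10^(5.76/10) = 3.767, G_2 = 10^(−5.07/10) = 0.3112
Friis cascade:
  F = 1.285 + (3.767 − 1)/51.29 = 1.339
NF = 10 log₁₀(1.339) = 1.27 dB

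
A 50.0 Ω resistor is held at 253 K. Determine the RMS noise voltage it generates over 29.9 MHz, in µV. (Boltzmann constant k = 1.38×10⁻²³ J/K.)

V_n = √(4kTRB)
4kTRB = 4 × 1.38×10⁻²³ × 253 × 5.00×10¹ × 2.99×10⁷ = 2.09×10⁻¹¹ V²
V_n = √(2.09×10⁻¹¹) = 4.57×10⁻⁶ V = 4.57 µV

4.57 µV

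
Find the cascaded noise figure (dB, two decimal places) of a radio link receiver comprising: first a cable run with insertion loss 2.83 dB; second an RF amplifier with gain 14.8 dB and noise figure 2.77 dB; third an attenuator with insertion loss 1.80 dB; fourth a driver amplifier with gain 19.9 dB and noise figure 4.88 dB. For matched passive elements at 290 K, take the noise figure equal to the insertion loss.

Convert to linear (a loss of L dB is a gain of −L dB): F_i = 10^(NF_i/10), G_i = 10^(G_i,dB/10)
  Stage 1: F_1 = 10^(2.83/10) = 1.919, G_1 = 10^(−2.83/10) = 0.5212
  Stage 2: F_2 = 10^(2.77/10) = 1.892, G_2 = 10^(14.8/10) = 30.20
  Stage 3: F_3 = 10^(1.80/10) = 1.514, G_3 = 10^(−1.80/10) = 0.6607
  Stage 4: F_4 = 10^(4.88/10) = 3.076, G_4 = 10^(19.9/10) = 97.72
Friis cascade:
  F = 1.919 + (1.892 − 1)/0.5212 + (1.514 − 1)/15.74 + (3.076 − 1)/10.40 = 3.863
NF = 10 log₁₀(3.863) = 5.87 dB

5.87 dB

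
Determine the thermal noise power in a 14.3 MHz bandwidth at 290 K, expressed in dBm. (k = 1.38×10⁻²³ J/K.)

−102.4 dBm

P_n = kTB = 1.38×10⁻²³ × 290 × 1.43×10⁷ = 5.72×10⁻¹⁴ W
In dBm: 10 log₁₀(5.72×10⁻¹⁴ / 10⁻³) = −102.4 dBm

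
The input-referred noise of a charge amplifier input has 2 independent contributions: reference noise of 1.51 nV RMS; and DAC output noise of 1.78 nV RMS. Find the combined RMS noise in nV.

Uncorrelated sources add in power (mean-square): V_tot = √(ΣV_i²)
V_tot = √[(1.51×10⁻⁹)² + (1.78×10⁻⁹)²] = 2.33×10⁻⁹ V = 2.33 nV

2.33 nV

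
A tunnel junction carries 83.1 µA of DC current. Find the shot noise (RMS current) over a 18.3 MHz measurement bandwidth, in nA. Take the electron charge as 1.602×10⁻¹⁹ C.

I_n = √(2qI·B)
2qI·B = 2 × 1.602×10⁻¹⁹ × 8.31×10⁻⁵ × 1.83×10⁷ = 4.87×10⁻¹⁶ A²
I_n = √(4.87×10⁻¹⁶) = 2.21×10⁻⁸ A = 22.1 nA

22.1 nA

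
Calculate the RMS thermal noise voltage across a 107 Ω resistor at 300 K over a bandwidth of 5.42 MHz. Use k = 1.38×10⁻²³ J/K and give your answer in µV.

V_n = √(4kTRB)
4kTRB = 4 × 1.38×10⁻²³ × 300 × 1.07×10² × 5.42×10⁶ = 9.60×10⁻¹² V²
V_n = √(9.60×10⁻¹²) = 3.10×10⁻⁶ V = 3.10 µV

3.10 µV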